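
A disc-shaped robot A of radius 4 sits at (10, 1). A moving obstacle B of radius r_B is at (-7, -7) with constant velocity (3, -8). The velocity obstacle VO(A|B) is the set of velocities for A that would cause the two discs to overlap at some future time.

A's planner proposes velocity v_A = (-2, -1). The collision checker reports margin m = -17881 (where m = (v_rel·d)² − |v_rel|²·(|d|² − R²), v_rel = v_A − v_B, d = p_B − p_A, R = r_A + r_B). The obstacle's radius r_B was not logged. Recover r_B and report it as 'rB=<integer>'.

m = -17881
d = (-17, -8);  v_rel = (-5, 7),  |v_rel|² = 74
v_rel×d = (-5)·(-8) − (7)·(-17) = 159
since m = R²·74 − 159²:  R² = (25281 + -17881) / 74 = 100
R = √100 = 10  ⇒  r_B = 10 − 4 = 6

rB=6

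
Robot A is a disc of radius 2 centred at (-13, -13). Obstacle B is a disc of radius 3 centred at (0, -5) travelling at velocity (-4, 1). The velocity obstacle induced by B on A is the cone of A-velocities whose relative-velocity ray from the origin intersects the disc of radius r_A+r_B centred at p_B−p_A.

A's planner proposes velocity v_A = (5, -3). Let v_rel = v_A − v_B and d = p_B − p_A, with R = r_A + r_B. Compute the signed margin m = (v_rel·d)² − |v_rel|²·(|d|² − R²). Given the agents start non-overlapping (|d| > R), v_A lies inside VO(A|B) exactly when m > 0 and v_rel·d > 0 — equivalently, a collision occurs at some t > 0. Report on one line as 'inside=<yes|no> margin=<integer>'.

d = (13, 8),  |d|² = 233;  R = 2+3 = 5,  c = 233−5² = 208
v_rel = (9, -4),  |v_rel|² = 97;  v_rel·d = (9)·(13) + (-4)·(8) = 85
97·t² − 170·t + 208 = 0  ⇒  m = 85² − 97·208 = -12951
m = -12951 < 0,  v_rel·d = 85 > 0  ⇒  outside

inside=no margin=-12951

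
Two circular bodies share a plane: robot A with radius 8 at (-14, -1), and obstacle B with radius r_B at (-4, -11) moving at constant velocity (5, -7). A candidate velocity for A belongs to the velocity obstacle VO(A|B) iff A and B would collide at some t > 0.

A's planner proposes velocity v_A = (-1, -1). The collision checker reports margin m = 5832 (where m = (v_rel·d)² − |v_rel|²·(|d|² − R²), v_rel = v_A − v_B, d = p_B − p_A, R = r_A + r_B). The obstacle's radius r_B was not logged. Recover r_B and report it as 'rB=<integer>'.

m = 5832
d = (10, -10);  v_rel = (-6, 6),  |v_rel|² = 72
v_rel×d = (-6)·(-10) − (6)·(10) = 0
since m = R²·72 − 0²:  R² = (0 + 5832) / 72 = 81
R = √81 = 9  ⇒  r_B = 9 − 8 = 1

rB=1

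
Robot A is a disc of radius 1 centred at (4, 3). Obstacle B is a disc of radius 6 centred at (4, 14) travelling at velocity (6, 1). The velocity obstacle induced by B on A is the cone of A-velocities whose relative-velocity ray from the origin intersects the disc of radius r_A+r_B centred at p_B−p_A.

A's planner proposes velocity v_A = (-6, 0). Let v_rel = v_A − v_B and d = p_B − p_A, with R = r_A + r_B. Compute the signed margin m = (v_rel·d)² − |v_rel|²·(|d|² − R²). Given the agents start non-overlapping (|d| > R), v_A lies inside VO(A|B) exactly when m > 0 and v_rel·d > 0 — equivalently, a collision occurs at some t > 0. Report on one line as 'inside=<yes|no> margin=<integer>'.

d = (0, 11),  |d|² = 121;  R = 1+6 = 7,  c = 121−7² = 72
v_rel = (-12, -1),  |v_rel|² = 145;  v_rel·d = (-12)·(0) + (-1)·(11) = -11
145·t² + 22·t + 72 = 0  ⇒  m = (-11)² − 145·72 = -10319
m = -10319 < 0,  v_rel·d = -11 < 0  ⇒  outside

inside=no margin=-10319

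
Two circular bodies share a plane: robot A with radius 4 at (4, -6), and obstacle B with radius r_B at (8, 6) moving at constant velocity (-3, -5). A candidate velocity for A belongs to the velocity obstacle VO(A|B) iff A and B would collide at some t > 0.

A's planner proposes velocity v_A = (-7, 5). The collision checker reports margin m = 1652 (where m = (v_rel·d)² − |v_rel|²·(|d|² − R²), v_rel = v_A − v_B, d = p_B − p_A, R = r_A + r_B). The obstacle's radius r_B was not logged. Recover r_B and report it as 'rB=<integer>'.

m = 1652
d = (4, 12);  v_rel = (-4, 10),  |v_rel|² = 116
v_rel×d = (-4)·(12) − (10)·(4) = -88
since m = R²·116 − (-88)²:  R² = (7744 + 1652) / 116 = 81
R = √81 = 9  ⇒  r_B = 9 − 4 = 5

rB=5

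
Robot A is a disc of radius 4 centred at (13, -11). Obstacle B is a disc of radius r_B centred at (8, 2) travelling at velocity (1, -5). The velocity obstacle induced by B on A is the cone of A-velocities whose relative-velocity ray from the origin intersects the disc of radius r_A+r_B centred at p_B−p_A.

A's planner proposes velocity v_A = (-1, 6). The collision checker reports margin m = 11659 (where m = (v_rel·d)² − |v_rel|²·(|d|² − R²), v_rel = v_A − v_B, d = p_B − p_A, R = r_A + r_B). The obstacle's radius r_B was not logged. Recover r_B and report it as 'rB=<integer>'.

m = 11659
d = (-5, 13);  v_rel = (-2, 11),  |v_rel|² = 125
v_rel×d = (-2)·(13) − (11)·(-5) = 29
since m = R²·125 − 29²:  R² = (841 + 11659) / 125 = 100
R = √100 = 10  ⇒  r_B = 10 − 4 = 6

rB=6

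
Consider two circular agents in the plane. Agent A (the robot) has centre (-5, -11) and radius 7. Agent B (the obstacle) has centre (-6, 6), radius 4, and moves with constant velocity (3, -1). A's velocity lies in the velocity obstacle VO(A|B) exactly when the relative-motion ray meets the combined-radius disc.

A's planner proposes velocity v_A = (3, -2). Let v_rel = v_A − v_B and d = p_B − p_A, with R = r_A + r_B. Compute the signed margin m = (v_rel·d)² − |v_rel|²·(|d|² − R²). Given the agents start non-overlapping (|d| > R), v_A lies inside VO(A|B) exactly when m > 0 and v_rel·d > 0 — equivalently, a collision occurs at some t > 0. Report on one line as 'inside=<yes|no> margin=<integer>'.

d = (-1, 17),  |d|² = 290;  R = 7+4 = 11,  c = 290−11² = 169
v_rel = (0, -1),  |v_rel|² = 1;  v_rel·d = (0)·(-1) + (-1)·(17) = -17
1·t² + 34·t + 169 = 0  ⇒  m = (-17)² − 1·169 = 120
m = 120 > 0,  v_rel·d = -17 < 0  ⇒  outside

inside=no margin=120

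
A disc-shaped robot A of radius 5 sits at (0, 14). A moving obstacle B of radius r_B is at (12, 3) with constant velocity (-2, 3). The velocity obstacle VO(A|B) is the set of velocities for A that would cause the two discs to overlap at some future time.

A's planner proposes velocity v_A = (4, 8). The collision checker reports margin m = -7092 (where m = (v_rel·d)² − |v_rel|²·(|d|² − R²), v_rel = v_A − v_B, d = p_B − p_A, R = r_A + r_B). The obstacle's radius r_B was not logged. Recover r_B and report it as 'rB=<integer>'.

m = -7092
d = (12, -11);  v_rel = (6, 5),  |v_rel|² = 61
v_rel×d = (6)·(-11) − (5)·(12) = -126
since m = R²·61 − (-126)²:  R² = (15876 + -7092) / 61 = 144
R = √144 = 12  ⇒  r_B = 12 − 5 = 7

rB=7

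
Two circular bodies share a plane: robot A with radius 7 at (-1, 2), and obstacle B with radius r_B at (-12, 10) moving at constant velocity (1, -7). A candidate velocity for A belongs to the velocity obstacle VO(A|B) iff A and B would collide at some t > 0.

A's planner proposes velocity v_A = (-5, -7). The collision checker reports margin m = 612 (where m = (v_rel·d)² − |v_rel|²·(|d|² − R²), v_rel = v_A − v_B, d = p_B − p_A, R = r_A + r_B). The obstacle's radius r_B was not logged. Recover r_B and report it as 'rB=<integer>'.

m = 612
d = (-11, 8);  v_rel = (-6, 0),  |v_rel|² = 36
v_rel×d = (-6)·(8) − (0)·(-11) = -48
since m = R²·36 − (-48)²:  R² = (2304 + 612) / 36 = 81
R = √81 = 9  ⇒  r_B = 9 − 7 = 2

rB=2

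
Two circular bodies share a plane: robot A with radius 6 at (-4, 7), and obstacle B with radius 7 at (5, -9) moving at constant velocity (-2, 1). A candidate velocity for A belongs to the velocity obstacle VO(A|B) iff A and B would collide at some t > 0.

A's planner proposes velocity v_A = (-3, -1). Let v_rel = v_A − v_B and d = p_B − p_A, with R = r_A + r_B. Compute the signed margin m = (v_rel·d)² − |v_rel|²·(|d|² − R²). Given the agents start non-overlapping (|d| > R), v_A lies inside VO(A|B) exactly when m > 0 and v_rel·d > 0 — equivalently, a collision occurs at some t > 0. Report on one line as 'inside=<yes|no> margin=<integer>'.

d = (9, -16),  |d|² = 337;  R = 6+7 = 13,  c = 337−13² = 168
v_rel = (-1, -2),  |v_rel|² = 5;  v_rel·d = (-1)·(9) + (-2)·(-16) = 23
5·t² − 46·t + 168 = 0  ⇒  m = 23² − 5·168 = -311
m = -311 < 0,  v_rel·d = 23 > 0  ⇒  outside

inside=no margin=-311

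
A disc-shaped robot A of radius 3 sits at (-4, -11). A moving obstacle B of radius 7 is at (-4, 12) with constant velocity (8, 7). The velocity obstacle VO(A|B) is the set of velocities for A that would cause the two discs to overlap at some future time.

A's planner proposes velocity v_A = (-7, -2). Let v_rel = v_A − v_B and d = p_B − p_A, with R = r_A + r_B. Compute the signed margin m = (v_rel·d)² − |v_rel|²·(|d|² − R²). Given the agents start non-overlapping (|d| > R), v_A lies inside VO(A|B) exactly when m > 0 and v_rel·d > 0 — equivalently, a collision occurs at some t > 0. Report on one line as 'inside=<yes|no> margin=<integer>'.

d = (0, 23),  |d|² = 529;  R = 3+7 = 10,  c = 529−10² = 429
v_rel = (-15, -9),  |v_rel|² = 306;  v_rel·d = (-15)·(0) + (-9)·(23) = -207
306·t² + 414·t + 429 = 0  ⇒  m = (-207)² − 306·429 = -88425
m = -88425 < 0,  v_rel·d = -207 < 0  ⇒  outside

inside=no margin=-88425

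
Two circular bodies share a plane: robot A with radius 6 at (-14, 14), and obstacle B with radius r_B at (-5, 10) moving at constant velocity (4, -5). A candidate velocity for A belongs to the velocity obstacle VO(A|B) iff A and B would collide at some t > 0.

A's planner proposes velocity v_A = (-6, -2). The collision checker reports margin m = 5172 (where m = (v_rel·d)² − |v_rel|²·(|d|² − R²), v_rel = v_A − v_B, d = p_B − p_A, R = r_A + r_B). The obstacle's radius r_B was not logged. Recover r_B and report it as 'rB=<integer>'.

m = 5172
d = (9, -4);  v_rel = (-10, 3),  |v_rel|² = 109
v_rel×d = (-10)·(-4) − (3)·(9) = 13
since m = R²·109 − 13²:  R² = (169 + 5172) / 109 = 49
R = √49 = 7  ⇒  r_B = 7 − 6 = 1

rB=1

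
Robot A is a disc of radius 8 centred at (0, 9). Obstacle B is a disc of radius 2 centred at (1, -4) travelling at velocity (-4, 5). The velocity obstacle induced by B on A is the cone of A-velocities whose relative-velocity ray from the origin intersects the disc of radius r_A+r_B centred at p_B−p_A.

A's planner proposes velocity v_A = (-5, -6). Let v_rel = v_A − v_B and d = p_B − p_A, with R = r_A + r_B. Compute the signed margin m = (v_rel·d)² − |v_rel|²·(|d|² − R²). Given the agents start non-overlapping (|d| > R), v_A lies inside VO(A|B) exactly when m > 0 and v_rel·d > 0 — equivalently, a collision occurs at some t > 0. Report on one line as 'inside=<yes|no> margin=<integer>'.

d = (1, -13),  |d|² = 170;  R = 8+2 = 10,  c = 170−10² = 70
v_rel = (-1, -11),  |v_rel|² = 122;  v_rel·d = (-1)·(1) + (-11)·(-13) = 142
122·t² − 284·t + 70 = 0  ⇒  m = 142² − 122·70 = 11624
m = 11624 > 0,  v_rel·d = 142 > 0  ⇒  inside

inside=yes margin=11624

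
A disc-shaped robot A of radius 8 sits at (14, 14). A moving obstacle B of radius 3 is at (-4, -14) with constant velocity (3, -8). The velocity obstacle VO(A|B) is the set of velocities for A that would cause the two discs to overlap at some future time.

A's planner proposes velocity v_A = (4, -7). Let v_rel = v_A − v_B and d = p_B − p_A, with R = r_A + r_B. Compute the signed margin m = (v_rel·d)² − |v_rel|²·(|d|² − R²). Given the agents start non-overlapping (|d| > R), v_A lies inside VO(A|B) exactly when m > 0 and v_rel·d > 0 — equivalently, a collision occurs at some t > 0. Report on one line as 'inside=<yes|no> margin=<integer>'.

d = (-18, -28),  |d|² = 1108;  R = 8+3 = 11,  c = 1108−11² = 987
v_rel = (1, 1),  |v_rel|² = 2;  v_rel·d = (1)·(-18) + (1)·(-28) = -46
2·t² + 92·t + 987 = 0  ⇒  m = (-46)² − 2·987 = 142
m = 142 > 0,  v_rel·d = -46 < 0  ⇒  outside

inside=no margin=142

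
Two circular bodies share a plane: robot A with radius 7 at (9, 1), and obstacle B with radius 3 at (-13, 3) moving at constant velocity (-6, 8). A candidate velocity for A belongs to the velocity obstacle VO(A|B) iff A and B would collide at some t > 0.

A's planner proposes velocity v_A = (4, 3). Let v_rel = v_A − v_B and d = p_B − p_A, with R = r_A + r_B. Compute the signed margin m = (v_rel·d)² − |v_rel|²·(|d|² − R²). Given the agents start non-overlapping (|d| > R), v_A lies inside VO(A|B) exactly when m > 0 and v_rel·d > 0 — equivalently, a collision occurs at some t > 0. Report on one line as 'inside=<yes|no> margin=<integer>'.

d = (-22, 2),  |d|² = 488;  R = 7+3 = 10,  c = 488−10² = 388
v_rel = (10, -5),  |v_rel|² = 125;  v_rel·d = (10)·(-22) + (-5)·(2) = -230
125·t² + 460·t + 388 = 0  ⇒  m = (-230)² − 125·388 = 4400
m = 4400 > 0,  v_rel·d = -230 < 0  ⇒  outside

inside=no margin=4400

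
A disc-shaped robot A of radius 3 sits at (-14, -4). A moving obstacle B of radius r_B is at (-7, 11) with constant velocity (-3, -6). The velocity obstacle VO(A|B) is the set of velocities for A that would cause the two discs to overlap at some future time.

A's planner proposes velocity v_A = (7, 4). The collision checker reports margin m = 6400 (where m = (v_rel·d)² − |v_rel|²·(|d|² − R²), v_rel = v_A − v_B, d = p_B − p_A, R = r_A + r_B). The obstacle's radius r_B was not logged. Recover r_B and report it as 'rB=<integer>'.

m = 6400
d = (7, 15);  v_rel = (10, 10),  |v_rel|² = 200
v_rel×d = (10)·(15) − (10)·(7) = 80
since m = R²·200 − 80²:  R² = (6400 + 6400) / 200 = 64
R = √64 = 8  ⇒  r_B = 8 − 3 = 5

rB=5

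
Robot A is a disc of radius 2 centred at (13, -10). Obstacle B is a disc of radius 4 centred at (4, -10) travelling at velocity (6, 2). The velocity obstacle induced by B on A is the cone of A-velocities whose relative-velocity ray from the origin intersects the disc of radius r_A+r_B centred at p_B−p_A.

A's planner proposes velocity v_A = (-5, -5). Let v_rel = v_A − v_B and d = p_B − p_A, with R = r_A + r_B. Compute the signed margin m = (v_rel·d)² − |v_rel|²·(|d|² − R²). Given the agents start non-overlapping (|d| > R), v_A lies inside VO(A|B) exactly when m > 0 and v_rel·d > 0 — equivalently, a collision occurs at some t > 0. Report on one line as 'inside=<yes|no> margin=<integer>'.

d = (-9, 0),  |d|² = 81;  R = 2+4 = 6,  c = 81−6² = 45
v_rel = (-11, -7),  |v_rel|² = 170;  v_rel·d = (-11)·(-9) + (-7)·(0) = 99
170·t² − 198·t + 45 = 0  ⇒  m = 99² − 170·45 = 2151
m = 2151 > 0,  v_rel·d = 99 > 0  ⇒  inside

inside=yes margin=2151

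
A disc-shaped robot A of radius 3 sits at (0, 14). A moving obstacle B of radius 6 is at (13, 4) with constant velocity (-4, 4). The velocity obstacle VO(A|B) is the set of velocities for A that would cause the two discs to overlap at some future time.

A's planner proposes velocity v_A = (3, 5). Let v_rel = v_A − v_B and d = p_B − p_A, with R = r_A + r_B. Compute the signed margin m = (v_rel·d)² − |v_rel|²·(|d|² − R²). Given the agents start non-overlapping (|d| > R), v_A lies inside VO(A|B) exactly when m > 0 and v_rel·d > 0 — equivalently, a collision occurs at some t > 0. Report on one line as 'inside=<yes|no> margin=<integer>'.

d = (13, -10),  |d|² = 269;  R = 3+6 = 9,  c = 269−9² = 188
v_rel = (7, 1),  |v_rel|² = 50;  v_rel·d = (7)·(13) + (1)·(-10) = 81
50·t² − 162·t + 188 = 0  ⇒  m = 81² − 50·188 = -2839
m = -2839 < 0,  v_rel·d = 81 > 0  ⇒  outside

inside=no margin=-2839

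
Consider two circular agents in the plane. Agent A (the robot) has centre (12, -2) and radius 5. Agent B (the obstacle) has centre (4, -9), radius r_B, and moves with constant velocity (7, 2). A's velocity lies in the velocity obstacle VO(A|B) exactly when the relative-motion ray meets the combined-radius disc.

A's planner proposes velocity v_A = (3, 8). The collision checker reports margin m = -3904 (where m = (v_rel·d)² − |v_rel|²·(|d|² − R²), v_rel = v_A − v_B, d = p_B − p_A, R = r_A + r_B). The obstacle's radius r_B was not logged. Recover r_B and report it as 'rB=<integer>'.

m = -3904
d = (-8, -7);  v_rel = (-4, 6),  |v_rel|² = 52
v_rel×d = (-4)·(-7) − (6)·(-8) = 76
since m = R²·52 − 76²:  R² = (5776 + -3904) / 52 = 36
R = √36 = 6  ⇒  r_B = 6 − 5 = 1

rB=1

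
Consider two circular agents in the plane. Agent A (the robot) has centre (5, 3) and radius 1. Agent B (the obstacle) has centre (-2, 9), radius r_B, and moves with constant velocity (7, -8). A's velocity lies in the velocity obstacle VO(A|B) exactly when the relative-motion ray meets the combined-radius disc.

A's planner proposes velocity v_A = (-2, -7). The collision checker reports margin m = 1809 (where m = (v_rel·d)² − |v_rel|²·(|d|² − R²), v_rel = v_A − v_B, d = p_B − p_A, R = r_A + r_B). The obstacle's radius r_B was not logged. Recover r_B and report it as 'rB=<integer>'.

m = 1809
d = (-7, 6);  v_rel = (-9, 1),  |v_rel|² = 82
v_rel×d = (-9)·(6) − (1)·(-7) = -47
since m = R²·82 − (-47)²:  R² = (2209 + 1809) / 82 = 49
R = √49 = 7  ⇒  r_B = 7 − 1 = 6

rB=6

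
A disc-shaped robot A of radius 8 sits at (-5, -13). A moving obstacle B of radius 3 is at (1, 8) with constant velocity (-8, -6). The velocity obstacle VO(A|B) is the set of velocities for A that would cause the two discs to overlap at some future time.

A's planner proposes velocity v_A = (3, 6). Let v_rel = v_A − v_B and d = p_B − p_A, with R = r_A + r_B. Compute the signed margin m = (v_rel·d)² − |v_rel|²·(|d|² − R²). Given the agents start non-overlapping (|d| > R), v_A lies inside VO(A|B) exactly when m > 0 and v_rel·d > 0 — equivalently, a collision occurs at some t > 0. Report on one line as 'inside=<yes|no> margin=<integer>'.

d = (6, 21),  |d|² = 477;  R = 8+3 = 11,  c = 477−11² = 356
v_rel = (11, 12),  |v_rel|² = 265;  v_rel·d = (11)·(6) + (12)·(21) = 318
265·t² − 636·t + 356 = 0  ⇒  m = 318² − 265·356 = 6784
m = 6784 > 0,  v_rel·d = 318 > 0  ⇒  inside

inside=yes margin=6784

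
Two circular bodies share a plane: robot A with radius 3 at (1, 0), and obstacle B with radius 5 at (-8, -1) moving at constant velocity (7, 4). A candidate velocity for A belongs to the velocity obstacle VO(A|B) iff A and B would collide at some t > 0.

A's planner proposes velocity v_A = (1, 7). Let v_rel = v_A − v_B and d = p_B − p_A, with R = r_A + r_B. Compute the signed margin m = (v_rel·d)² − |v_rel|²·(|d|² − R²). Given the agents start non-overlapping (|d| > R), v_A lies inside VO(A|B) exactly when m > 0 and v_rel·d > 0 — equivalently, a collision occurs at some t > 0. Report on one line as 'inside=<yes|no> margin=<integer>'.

d = (-9, -1),  |d|² = 82;  R = 3+5 = 8,  c = 82−8² = 18
v_rel = (-6, 3),  |v_rel|² = 45;  v_rel·d = (-6)·(-9) + (3)·(-1) = 51
45·t² − 102·t + 18 = 0  ⇒  m = 51² − 45·18 = 1791
m = 1791 > 0,  v_rel·d = 51 > 0  ⇒  inside

inside=yes margin=1791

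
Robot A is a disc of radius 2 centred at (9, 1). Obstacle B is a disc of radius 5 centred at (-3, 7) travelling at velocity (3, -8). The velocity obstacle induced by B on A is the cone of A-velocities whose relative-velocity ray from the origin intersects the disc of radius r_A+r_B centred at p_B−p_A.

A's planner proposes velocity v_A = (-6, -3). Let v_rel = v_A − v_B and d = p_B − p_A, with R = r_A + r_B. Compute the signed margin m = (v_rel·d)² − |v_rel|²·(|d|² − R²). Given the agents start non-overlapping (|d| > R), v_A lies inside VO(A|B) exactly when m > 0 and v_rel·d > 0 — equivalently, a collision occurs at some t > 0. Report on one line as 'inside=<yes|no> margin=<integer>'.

d = (-12, 6),  |d|² = 180;  R = 2+5 = 7,  c = 180−7² = 131
v_rel = (-9, 5),  |v_rel|² = 106;  v_rel·d = (-9)·(-12) + (5)·(6) = 138
106·t² − 276·t + 131 = 0  ⇒  m = 138² − 106·131 = 5158
m = 5158 > 0,  v_rel·d = 138 > 0  ⇒  inside

inside=yes margin=5158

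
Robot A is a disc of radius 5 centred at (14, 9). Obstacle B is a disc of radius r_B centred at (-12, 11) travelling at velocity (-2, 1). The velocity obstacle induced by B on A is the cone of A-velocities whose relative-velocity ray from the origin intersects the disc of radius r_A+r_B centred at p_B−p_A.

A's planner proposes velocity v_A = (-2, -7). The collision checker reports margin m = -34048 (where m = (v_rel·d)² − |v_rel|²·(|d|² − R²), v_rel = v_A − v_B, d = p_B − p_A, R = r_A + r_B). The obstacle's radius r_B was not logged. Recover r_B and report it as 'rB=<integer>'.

m = -34048
d = (-26, 2);  v_rel = (0, -8),  |v_rel|² = 64
v_rel×d = (0)·(2) − (-8)·(-26) = -208
since m = R²·64 − (-208)²:  R² = (43264 + -34048) / 64 = 144
R = √144 = 12  ⇒  r_B = 12 − 5 = 7

rB=7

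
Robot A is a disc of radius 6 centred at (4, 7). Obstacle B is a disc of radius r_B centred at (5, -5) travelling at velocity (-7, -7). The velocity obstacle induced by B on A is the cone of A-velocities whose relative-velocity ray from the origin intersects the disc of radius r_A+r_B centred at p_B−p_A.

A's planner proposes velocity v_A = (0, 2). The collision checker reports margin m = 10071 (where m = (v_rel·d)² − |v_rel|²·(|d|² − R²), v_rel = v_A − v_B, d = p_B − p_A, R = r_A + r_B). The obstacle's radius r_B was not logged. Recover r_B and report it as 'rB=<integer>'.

m = 10071
d = (1, -12);  v_rel = (7, 9),  |v_rel|² = 130
v_rel×d = (7)·(-12) − (9)·(1) = -93
since m = R²·130 − (-93)²:  R² = (8649 + 10071) / 130 = 144
R = √144 = 12  ⇒  r_B = 12 − 6 = 6

rB=6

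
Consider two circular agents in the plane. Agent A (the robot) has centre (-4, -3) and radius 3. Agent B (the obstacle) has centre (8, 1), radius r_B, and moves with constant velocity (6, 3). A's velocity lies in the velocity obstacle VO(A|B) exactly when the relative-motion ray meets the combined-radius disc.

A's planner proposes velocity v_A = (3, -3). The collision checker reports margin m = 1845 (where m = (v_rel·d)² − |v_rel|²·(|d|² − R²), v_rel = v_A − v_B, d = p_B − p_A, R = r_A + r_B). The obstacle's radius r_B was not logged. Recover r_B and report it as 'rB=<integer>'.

m = 1845
d = (12, 4);  v_rel = (-3, -6),  |v_rel|² = 45
v_rel×d = (-3)·(4) − (-6)·(12) = 60
since m = R²·45 − 60²:  R² = (3600 + 1845) / 45 = 121
R = √121 = 11  ⇒  r_B = 11 − 3 = 8

rB=8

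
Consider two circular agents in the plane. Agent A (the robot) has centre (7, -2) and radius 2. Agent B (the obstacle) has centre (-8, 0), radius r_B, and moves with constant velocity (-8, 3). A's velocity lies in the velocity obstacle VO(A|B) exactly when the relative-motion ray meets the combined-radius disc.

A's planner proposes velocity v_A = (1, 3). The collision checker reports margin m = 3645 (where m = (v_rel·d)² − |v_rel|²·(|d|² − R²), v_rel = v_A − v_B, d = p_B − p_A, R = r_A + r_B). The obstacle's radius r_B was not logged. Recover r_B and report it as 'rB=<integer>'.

m = 3645
d = (-15, 2);  v_rel = (9, 0),  |v_rel|² = 81
v_rel×d = (9)·(2) − (0)·(-15) = 18
since m = R²·81 − 18²:  R² = (324 + 3645) / 81 = 49
R = √49 = 7  ⇒  r_B = 7 − 2 = 5

rB=5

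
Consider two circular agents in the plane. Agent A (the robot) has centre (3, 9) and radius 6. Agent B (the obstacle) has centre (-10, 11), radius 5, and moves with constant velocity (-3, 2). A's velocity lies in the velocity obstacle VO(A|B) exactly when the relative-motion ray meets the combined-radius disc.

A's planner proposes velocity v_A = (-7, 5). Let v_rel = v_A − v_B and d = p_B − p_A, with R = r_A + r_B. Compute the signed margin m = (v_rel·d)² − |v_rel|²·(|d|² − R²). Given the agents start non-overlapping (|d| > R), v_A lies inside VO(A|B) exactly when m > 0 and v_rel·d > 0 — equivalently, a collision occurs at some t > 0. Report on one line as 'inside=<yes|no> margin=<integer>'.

d = (-13, 2),  |d|² = 173;  R = 6+5 = 11,  c = 173−11² = 52
v_rel = (-4, 3),  |v_rel|² = 25;  v_rel·d = (-4)·(-13) + (3)·(2) = 58
25·t² − 116·t + 52 = 0  ⇒  m = 58² − 25·52 = 2064
m = 2064 > 0,  v_rel·d = 58 > 0  ⇒  inside

inside=yes margin=2064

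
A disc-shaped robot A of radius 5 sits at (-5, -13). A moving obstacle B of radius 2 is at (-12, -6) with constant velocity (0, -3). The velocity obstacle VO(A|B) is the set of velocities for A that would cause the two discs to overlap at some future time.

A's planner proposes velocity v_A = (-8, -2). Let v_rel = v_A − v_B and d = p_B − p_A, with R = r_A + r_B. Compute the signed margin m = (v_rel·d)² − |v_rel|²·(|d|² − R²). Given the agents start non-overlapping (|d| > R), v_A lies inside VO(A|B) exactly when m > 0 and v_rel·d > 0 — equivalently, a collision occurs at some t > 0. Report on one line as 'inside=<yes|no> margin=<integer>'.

d = (-7, 7),  |d|² = 98;  R = 5+2 = 7,  c = 98−7² = 49
v_rel = (-8, 1),  |v_rel|² = 65;  v_rel·d = (-8)·(-7) + (1)·(7) = 63
65·t² − 126·t + 49 = 0  ⇒  m = 63² − 65·49 = 784
m = 784 > 0,  v_rel·d = 63 > 0  ⇒  inside

inside=yes margin=784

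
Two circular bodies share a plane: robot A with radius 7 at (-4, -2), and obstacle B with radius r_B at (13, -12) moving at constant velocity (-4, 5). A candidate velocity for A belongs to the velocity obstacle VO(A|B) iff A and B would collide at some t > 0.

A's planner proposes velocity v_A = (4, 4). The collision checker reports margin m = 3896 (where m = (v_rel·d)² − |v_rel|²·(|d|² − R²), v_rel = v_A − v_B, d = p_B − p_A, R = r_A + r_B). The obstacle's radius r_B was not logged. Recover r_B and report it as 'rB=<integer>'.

m = 3896
d = (17, -10);  v_rel = (8, -1),  |v_rel|² = 65
v_rel×d = (8)·(-10) − (-1)·(17) = -63
since m = R²·65 − (-63)²:  R² = (3969 + 3896) / 65 = 121
R = √121 = 11  ⇒  r_B = 11 − 7 = 4

rB=4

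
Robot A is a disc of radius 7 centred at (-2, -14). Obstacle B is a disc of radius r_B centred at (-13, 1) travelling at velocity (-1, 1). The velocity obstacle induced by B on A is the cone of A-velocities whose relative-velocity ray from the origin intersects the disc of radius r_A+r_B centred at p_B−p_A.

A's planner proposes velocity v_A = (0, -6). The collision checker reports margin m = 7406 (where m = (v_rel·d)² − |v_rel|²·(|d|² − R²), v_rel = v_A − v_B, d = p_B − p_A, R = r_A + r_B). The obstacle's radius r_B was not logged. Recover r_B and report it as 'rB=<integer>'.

m = 7406
d = (-11, 15);  v_rel = (1, -7),  |v_rel|² = 50
v_rel×d = (1)·(15) − (-7)·(-11) = -62
since m = R²·50 − (-62)²:  R² = (3844 + 7406) / 50 = 225
R = √225 = 15  ⇒  r_B = 15 − 7 = 8

rB=8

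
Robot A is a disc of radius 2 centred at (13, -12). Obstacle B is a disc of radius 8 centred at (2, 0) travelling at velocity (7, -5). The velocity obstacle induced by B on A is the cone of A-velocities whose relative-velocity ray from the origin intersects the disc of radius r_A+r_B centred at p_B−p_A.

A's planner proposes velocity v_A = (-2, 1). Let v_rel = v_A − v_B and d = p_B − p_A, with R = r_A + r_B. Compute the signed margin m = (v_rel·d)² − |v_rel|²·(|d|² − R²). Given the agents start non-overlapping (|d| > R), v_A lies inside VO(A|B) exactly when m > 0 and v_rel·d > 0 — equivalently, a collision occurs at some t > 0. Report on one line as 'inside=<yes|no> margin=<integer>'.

d = (-11, 12),  |d|² = 265;  R = 2+8 = 10,  c = 265−10² = 165
v_rel = (-9, 6),  |v_rel|² = 117;  v_rel·d = (-9)·(-11) + (6)·(12) = 171
117·t² − 342·t + 165 = 0  ⇒  m = 171² − 117·165 = 9936
m = 9936 > 0,  v_rel·d = 171 > 0  ⇒  inside

inside=yes margin=9936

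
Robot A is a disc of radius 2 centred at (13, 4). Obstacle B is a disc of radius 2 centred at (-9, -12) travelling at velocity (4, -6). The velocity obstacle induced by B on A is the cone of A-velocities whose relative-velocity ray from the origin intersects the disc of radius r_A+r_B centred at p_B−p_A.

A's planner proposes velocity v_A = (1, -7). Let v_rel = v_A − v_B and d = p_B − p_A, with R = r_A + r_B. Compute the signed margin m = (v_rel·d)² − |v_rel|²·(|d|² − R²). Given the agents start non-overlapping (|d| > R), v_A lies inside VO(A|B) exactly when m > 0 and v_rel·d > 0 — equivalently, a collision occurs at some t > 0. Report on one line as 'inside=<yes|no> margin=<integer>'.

d = (-22, -16),  |d|² = 740;  R = 2+2 = 4,  c = 740−4² = 724
v_rel = (-3, -1),  |v_rel|² = 10;  v_rel·d = (-3)·(-22) + (-1)·(-16) = 82
10·t² − 164·t + 724 = 0  ⇒  m = 82² − 10·724 = -516
m = -516 < 0,  v_rel·d = 82 > 0  ⇒  outside

inside=no margin=-516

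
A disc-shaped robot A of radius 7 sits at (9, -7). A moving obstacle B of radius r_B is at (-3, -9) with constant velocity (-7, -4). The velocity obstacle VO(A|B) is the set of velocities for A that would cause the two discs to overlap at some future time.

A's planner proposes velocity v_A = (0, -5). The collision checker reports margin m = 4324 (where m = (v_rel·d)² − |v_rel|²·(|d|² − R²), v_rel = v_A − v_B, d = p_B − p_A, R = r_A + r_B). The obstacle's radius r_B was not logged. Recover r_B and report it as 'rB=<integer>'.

m = 4324
d = (-12, -2);  v_rel = (7, -1),  |v_rel|² = 50
v_rel×d = (7)·(-2) − (-1)·(-12) = -26
since m = R²·50 − (-26)²:  R² = (676 + 4324) / 50 = 100
R = √100 = 10  ⇒  r_B = 10 − 7 = 3

rB=3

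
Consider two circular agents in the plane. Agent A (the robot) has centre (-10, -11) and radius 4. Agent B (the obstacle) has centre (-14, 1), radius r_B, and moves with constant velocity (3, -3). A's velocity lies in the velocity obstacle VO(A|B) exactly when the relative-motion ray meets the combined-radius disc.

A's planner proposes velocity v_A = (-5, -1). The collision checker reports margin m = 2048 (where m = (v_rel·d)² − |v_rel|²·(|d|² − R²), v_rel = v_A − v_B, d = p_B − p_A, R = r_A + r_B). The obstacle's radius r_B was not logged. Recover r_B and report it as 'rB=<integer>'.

m = 2048
d = (-4, 12);  v_rel = (-8, 2),  |v_rel|² = 68
v_rel×d = (-8)·(12) − (2)·(-4) = -88
since m = R²·68 − (-88)²:  R² = (7744 + 2048) / 68 = 144
R = √144 = 12  ⇒  r_B = 12 − 4 = 8

rB=8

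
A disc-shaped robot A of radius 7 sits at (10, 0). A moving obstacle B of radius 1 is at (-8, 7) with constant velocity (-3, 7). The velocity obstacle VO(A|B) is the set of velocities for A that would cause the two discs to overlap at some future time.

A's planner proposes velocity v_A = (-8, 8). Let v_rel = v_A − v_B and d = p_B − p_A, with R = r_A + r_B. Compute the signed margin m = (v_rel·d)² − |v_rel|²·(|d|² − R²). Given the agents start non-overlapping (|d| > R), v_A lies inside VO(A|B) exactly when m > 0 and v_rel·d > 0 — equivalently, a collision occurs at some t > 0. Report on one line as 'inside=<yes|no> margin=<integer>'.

d = (-18, 7),  |d|² = 373;  R = 7+1 = 8,  c = 373−8² = 309
v_rel = (-5, 1),  |v_rel|² = 26;  v_rel·d = (-5)·(-18) + (1)·(7) = 97
26·t² − 194·t + 309 = 0  ⇒  m = 97² − 26·309 = 1375
m = 1375 > 0,  v_rel·d = 97 > 0  ⇒  inside

inside=yes margin=1375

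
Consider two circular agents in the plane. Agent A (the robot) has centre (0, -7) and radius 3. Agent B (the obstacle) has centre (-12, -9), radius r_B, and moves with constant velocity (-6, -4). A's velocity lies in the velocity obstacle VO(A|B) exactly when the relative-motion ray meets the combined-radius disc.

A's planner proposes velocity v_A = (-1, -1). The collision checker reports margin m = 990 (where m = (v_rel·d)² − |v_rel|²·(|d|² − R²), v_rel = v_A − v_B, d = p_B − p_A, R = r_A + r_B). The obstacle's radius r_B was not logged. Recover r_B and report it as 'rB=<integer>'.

m = 990
d = (-12, -2);  v_rel = (5, 3),  |v_rel|² = 34
v_rel×d = (5)·(-2) − (3)·(-12) = 26
since m = R²·34 − 26²:  R² = (676 + 990) / 34 = 49
R = √49 = 7  ⇒  r_B = 7 − 3 = 4

rB=4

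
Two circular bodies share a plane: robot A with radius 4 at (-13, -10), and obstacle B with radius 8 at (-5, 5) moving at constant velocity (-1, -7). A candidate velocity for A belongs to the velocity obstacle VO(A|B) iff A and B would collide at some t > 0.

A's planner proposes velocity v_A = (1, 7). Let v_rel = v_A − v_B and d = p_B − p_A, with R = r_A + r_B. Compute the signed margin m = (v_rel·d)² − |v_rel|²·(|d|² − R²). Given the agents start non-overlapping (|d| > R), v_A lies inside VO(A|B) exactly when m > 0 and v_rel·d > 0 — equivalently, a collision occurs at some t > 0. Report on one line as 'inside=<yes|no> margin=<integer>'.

d = (8, 15),  |d|² = 289;  R = 4+8 = 12,  c = 289−12² = 145
v_rel = (2, 14),  |v_rel|² = 200;  v_rel·d = (2)·(8) + (14)·(15) = 226
200·t² − 452·t + 145 = 0  ⇒  m = 226² − 200·145 = 22076
m = 22076 > 0,  v_rel·d = 226 > 0  ⇒  inside

inside=yes margin=22076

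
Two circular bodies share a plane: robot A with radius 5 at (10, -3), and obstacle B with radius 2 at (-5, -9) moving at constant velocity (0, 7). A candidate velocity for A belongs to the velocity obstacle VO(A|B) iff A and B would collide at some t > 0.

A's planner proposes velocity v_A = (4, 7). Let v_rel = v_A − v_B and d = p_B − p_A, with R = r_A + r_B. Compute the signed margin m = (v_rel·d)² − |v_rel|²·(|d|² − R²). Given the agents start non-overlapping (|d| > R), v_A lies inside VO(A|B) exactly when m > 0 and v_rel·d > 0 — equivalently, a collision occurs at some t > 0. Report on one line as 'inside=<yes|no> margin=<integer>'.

d = (-15, -6),  |d|² = 261;  R = 5+2 = 7,  c = 261−7² = 212
v_rel = (4, 0),  |v_rel|² = 16;  v_rel·d = (4)·(-15) + (0)·(-6) = -60
16·t² + 120·t + 212 = 0  ⇒  m = (-60)² − 16·212 = 208
m = 208 > 0,  v_rel·d = -60 < 0  ⇒  outside

inside=no margin=208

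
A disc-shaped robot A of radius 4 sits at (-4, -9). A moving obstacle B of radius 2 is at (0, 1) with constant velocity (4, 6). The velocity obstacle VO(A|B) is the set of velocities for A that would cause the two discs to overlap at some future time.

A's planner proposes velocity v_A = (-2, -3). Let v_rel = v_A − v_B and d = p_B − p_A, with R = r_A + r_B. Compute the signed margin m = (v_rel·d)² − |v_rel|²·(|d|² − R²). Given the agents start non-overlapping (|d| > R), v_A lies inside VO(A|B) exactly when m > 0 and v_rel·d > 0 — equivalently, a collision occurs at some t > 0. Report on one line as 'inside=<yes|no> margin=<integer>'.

d = (4, 10),  |d|² = 116;  R = 4+2 = 6,  c = 116−6² = 80
v_rel = (-6, -9),  |v_rel|² = 117;  v_rel·d = (-6)·(4) + (-9)·(10) = -114
117·t² + 228·t + 80 = 0  ⇒  m = (-114)² − 117·80 = 3636
m = 3636 > 0,  v_rel·d = -114 < 0  ⇒  outside

inside=no margin=3636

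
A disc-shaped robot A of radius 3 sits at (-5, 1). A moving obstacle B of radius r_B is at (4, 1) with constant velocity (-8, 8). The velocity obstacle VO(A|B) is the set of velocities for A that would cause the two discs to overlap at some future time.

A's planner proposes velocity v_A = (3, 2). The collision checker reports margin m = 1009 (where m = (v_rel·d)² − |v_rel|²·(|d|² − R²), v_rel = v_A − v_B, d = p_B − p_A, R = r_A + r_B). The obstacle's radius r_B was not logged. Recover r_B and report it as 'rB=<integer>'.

m = 1009
d = (9, 0);  v_rel = (11, -6),  |v_rel|² = 157
v_rel×d = (11)·(0) − (-6)·(9) = 54
since m = R²·157 − 54²:  R² = (2916 + 1009) / 157 = 25
R = √25 = 5  ⇒  r_B = 5 − 3 = 2

rB=2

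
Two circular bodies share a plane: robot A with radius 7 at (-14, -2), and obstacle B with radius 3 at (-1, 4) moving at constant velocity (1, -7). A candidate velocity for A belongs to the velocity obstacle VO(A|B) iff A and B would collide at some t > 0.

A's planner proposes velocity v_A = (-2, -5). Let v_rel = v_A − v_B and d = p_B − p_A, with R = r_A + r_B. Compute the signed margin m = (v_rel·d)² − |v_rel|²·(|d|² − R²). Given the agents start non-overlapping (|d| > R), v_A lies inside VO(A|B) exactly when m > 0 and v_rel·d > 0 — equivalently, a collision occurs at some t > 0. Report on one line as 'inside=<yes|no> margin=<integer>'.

d = (13, 6),  |d|² = 205;  R = 7+3 = 10,  c = 205−10² = 105
v_rel = (-3, 2),  |v_rel|² = 13;  v_rel·d = (-3)·(13) + (2)·(6) = -27
13·t² + 54·t + 105 = 0  ⇒  m = (-27)² − 13·105 = -636
m = -636 < 0,  v_rel·d = -27 < 0  ⇒  outside

inside=no margin=-636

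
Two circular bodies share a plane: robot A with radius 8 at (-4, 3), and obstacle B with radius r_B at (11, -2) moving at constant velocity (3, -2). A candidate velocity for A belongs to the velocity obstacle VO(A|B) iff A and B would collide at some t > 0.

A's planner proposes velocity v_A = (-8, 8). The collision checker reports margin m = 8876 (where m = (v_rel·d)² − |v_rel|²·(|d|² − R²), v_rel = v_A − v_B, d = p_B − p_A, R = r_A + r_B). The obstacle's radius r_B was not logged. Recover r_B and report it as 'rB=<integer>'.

m = 8876
d = (15, -5);  v_rel = (-11, 10),  |v_rel|² = 221
v_rel×d = (-11)·(-5) − (10)·(15) = -95
since m = R²·221 − (-95)²:  R² = (9025 + 8876) / 221 = 81
R = √81 = 9  ⇒  r_B = 9 − 8 = 1

rB=1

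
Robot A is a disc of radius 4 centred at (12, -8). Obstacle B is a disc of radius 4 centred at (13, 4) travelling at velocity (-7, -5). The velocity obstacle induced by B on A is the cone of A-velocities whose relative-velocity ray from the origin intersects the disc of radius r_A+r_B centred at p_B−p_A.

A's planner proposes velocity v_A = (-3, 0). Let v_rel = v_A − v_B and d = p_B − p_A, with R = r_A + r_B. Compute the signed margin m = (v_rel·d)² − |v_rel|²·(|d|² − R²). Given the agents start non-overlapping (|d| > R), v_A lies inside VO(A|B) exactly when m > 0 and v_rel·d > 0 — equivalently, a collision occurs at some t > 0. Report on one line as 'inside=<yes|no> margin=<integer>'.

d = (1, 12),  |d|² = 145;  R = 4+4 = 8,  c = 145−8² = 81
v_rel = (4, 5),  |v_rel|² = 41;  v_rel·d = (4)·(1) + (5)·(12) = 64
41·t² − 128·t + 81 = 0  ⇒  m = 64² − 41·81 = 775
m = 775 > 0,  v_rel·d = 64 > 0  ⇒  inside

inside=yes margin=775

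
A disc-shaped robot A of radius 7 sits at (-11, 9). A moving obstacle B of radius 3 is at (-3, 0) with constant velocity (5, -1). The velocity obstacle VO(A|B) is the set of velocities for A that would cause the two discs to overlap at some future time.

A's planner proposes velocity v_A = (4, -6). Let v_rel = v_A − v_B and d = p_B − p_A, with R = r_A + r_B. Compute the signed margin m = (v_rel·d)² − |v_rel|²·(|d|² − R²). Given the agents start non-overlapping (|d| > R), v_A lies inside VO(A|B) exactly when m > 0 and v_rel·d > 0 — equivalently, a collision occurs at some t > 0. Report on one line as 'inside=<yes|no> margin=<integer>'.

d = (8, -9),  |d|² = 145;  R = 7+3 = 10,  c = 145−10² = 45
v_rel = (-1, -5),  |v_rel|² = 26;  v_rel·d = (-1)·(8) + (-5)·(-9) = 37
26·t² − 74·t + 45 = 0  ⇒  m = 37² − 26·45 = 199
m = 199 > 0,  v_rel·d = 37 > 0  ⇒  inside

inside=yes margin=199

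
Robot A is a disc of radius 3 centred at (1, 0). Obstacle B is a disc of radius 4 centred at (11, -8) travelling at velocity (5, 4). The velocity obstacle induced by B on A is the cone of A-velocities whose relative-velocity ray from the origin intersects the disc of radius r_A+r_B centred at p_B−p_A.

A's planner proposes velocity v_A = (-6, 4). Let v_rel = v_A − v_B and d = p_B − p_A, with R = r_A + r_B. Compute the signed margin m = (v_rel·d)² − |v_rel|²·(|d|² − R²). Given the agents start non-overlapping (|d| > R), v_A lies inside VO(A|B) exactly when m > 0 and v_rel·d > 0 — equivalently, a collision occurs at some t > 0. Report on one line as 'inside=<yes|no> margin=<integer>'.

d = (10, -8),  |d|² = 164;  R = 3+4 = 7,  c = 164−7² = 115
v_rel = (-11, 0),  |v_rel|² = 121;  v_rel·d = (-11)·(10) + (0)·(-8) = -110
121·t² + 220·t + 115 = 0  ⇒  m = (-110)² − 121·115 = -1815
m = -1815 < 0,  v_rel·d = -110 < 0  ⇒  outside

inside=no margin=-1815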